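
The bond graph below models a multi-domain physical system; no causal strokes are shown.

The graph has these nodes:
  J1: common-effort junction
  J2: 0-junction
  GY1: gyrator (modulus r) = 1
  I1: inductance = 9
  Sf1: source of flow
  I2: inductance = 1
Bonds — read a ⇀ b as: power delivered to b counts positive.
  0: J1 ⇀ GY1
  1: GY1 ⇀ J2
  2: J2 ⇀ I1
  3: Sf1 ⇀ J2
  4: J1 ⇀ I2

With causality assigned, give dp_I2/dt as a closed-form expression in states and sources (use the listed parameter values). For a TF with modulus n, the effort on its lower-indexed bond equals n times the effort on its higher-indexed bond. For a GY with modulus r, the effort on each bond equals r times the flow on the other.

b3 →Sf1  (Sf1 fixes flow; stroke at Sf1)
b2 →I1  (I1 outputs flow p/I1)
b1 →J2  (closing 0-jn rule on J2)
b0 →J1  (GY1: gyrator matches bond 1)
b4 →I2  (0-jn J1 has e-setter on 0)

dp_I2/dt = -F_Sf1 + p_I1/9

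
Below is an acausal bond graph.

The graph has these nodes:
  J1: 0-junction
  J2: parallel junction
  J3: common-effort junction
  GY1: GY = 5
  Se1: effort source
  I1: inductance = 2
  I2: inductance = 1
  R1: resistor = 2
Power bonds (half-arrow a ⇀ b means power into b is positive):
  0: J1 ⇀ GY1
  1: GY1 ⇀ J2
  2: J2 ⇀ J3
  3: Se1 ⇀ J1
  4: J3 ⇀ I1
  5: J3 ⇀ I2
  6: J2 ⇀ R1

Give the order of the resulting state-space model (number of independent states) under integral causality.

2  (I1, I2 all integral)

b3 |J1  (Se1 (Se) sets effort on bond)
b0 |GY1  (0-jn J1 has e-setter on 3)
b1 |GY1  (GY1: gyrator matches bond 0)
b4 |I1  (I1 outputs flow p/I1)
b5 |I2  (prefer integral on I2)
b2 |J3  (J3: last free bond brings effort in)
b6 |J2  (J2: last free bond brings effort in)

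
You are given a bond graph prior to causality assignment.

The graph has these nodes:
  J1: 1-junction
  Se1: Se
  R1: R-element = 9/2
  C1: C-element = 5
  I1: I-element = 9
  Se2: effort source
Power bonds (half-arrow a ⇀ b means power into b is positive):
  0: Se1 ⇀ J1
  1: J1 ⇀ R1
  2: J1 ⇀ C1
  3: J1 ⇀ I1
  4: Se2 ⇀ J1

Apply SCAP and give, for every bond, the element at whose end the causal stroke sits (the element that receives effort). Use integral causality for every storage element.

bond 0 →J1  (Se1: effort source, stroke at far end)
bond 4 →J1  (Se2 fixes effort; stroke away)
bond 2 →J1  (prefer integral on C1)
bond 3 →I1  (I1 outputs flow p/I1)
bond 1 →J1  (1-jn J1 has f-setter on 3)

#0 stroke at J1
#1 stroke at J1
#2 stroke at J1
#3 stroke at I1
#4 stroke at J1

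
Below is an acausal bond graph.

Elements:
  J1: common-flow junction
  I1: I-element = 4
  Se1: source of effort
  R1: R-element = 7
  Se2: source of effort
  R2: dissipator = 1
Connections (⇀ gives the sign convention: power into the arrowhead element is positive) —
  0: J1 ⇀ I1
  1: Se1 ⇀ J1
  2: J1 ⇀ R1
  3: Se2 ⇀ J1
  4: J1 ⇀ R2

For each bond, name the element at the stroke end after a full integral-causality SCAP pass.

bond 1 |J1  (Se1 (Se) sets effort on bond)
bond 3 |J1  (Se2 (Se) sets effort on bond)
bond 0 |I1  (I1: I, integral causality)
bond 2 |J1  (J1 flow already set via bond 0)
bond 4 |J1  (common-f at J1 fixed by 0)

b0 stroke at I1
b1 stroke at J1
b2 stroke at J1
b3 stroke at J1
b4 stroke at J1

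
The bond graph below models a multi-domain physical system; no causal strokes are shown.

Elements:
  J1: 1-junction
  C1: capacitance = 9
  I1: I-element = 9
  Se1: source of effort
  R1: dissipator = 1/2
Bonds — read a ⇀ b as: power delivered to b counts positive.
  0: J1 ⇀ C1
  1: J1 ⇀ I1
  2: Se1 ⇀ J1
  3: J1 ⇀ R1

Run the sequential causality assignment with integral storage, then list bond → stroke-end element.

β0 stroke at J1
β1 stroke at I1
β2 stroke at J1
β3 stroke at J1

bond 2 stroke at J1  (Se1 fixes effort; stroke away)
bond 0 stroke at J1  (C1 integral (e out))
bond 1 stroke at I1  (I1 outputs flow p/I1)
bond 3 stroke at J1  (1-jn J1 has f-setter on 1)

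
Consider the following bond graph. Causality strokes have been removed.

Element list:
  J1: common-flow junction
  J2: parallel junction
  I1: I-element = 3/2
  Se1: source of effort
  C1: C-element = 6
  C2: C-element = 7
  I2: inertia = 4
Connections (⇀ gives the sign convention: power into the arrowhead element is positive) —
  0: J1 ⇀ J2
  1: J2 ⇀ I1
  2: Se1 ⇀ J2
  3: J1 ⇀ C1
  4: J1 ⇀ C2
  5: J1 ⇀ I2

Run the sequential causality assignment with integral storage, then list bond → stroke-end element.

b2 →J2  (Se1 (Se) sets effort on bond)
b0 →J1  (common-e at J2 fixed by 2)
b1 →I1  (common-e at J2 fixed by 2)
b3 →J1  (prefer integral on C1)
b4 →J1  (C2: C, integral causality)
b5 →I2  (J1 needs exactly one f-in)

b0 stroke→J1
b1 stroke→I1
b2 stroke→J2
b3 stroke→J1
b4 stroke→J1
b5 stroke→I2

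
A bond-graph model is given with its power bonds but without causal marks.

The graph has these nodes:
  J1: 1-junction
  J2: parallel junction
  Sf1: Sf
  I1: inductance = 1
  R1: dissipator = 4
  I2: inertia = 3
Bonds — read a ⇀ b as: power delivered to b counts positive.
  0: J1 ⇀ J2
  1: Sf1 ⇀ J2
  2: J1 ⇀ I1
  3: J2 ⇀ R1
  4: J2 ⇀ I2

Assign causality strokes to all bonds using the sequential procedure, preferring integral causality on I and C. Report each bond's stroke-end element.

b1 →Sf1  (source Sf1 imposes f)
b2 →I1  (prefer integral on I1)
b0 →J1  (J1: bond 2 brought flow, rest push out)
b4 →I2  (I2 integral (f out))
b3 →J2  (closing 0-jn rule on J2)

b0 |J1
b1 |Sf1
b2 |I1
b3 |J2
b4 |I2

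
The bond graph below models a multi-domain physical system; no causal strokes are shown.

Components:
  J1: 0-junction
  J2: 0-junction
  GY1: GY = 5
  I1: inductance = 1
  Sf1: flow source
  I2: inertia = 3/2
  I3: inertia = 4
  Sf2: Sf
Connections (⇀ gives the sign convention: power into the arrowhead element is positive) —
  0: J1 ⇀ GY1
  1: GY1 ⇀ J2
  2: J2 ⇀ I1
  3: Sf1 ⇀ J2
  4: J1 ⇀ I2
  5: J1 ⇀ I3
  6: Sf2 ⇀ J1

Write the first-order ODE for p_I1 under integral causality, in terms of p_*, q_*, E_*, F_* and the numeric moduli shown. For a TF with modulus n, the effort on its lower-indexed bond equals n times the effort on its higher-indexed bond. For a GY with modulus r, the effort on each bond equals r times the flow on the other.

β3 stroke at Sf1  (Sf1: flow source, stroke at near end)
β6 stroke at Sf2  (Sf2 (Sf) sets flow on bond)
β2 stroke at I1  (I1 integral (f out))
β1 stroke at J2  (J2 needs exactly one e-in)
β0 stroke at J1  (through GY1, causality inverts; strokes same side of GY1)
β4 stroke at I2  (common-e at J1 fixed by 0)
β5 stroke at I3  (J1: bond 0 brought effort, rest push out)

dp_I1/dt = 5*F_Sf2 - 10*p_I2/3 - 5*p_I3/4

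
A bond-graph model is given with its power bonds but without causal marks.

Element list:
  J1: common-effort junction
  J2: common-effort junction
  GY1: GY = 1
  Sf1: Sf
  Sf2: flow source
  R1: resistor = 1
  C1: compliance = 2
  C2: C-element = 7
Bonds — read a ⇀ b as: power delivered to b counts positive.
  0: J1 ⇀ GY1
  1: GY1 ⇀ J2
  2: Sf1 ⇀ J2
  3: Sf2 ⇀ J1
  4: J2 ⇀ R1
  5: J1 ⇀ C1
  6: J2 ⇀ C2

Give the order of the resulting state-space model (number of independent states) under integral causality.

2  (C1, C2 all integral)

b2 stroke→Sf1  (Sf1 (Sf) sets flow on bond)
b3 stroke→Sf2  (Sf2 fixes flow; stroke at Sf2)
b5 stroke→J1  (C1 integral (e out))
b0 stroke→GY1  (J1 effort already set via bond 5)
b1 stroke→GY1  (GY GY1: same side as bond 0)
b6 stroke→J2  (prefer integral on C2)
b4 stroke→R1  (J2: bond 6 brought effort, rest push out)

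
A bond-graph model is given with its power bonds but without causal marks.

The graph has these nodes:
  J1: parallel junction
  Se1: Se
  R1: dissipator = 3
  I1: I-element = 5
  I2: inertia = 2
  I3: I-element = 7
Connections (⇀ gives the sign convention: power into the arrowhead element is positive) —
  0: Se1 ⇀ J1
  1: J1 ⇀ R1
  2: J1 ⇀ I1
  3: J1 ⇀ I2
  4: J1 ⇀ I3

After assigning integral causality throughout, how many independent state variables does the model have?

3  (I1, I2, I3 all integral)

b0 |J1  (Se1 (Se) sets effort on bond)
b1 |R1  (J1 effort already set via bond 0)
b2 |I1  (common-e at J1 fixed by 0)
b3 |I2  (J1 effort already set via bond 0)
b4 |I3  (J1: bond 0 brought effort, rest push out)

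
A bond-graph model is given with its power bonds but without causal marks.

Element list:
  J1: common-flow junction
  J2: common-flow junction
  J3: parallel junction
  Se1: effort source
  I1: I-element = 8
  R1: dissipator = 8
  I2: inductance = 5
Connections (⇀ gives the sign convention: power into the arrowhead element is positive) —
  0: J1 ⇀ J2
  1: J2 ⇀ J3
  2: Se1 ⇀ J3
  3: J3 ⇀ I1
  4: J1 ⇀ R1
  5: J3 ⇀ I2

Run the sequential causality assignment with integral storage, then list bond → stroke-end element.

#0 |J1
#1 |J2
#2 |J3
#3 |I1
#4 |R1
#5 |I2

b2 stroke at J3  (source Se1 imposes e)
b1 stroke at J2  (0-jn J3 has e-setter on 2)
b3 stroke at I1  (J3: bond 2 brought effort, rest push out)
b5 stroke at I2  (J3: bond 2 brought effort, rest push out)
b0 stroke at J1  (closing 1-jn rule on J2)
b4 stroke at R1  (closing 1-jn rule on J1)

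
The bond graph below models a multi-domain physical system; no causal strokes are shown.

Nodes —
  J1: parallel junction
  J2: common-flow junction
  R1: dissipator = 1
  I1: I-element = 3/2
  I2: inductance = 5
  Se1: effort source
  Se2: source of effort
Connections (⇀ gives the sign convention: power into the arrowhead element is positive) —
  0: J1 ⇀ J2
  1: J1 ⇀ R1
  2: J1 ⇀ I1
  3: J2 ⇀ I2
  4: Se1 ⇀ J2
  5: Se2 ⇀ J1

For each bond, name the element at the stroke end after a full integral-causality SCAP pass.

b4 →J2  (source Se1 imposes e)
b5 →J1  (Se2 fixes effort; stroke away)
b0 →J2  (0-jn J1 has e-setter on 5)
b1 →R1  (common-e at J1 fixed by 5)
b2 →I1  (common-e at J1 fixed by 5)
b3 →I2  (J2 needs exactly one f-in)

#0 stroke→J2
#1 stroke→R1
#2 stroke→I1
#3 stroke→I2
#4 stroke→J2
#5 stroke→J1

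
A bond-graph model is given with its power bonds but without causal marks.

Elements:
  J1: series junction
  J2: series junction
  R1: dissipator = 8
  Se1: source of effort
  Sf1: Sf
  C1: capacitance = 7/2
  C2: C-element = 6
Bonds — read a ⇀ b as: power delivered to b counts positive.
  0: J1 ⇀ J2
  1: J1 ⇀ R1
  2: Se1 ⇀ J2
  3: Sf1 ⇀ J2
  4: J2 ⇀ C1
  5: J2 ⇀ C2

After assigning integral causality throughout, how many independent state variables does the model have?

β2 →J2  (Se1 (Se) sets effort on bond)
β3 →Sf1  (Sf1 fixes flow; stroke at Sf1)
β0 →J2  (J2 flow already set via bond 3)
β4 →J2  (common-f at J2 fixed by 3)
β5 →J2  (1-jn J2 has f-setter on 3)
β1 →J1  (common-f at J1 fixed by 0)

2  (C1, C2 all integral)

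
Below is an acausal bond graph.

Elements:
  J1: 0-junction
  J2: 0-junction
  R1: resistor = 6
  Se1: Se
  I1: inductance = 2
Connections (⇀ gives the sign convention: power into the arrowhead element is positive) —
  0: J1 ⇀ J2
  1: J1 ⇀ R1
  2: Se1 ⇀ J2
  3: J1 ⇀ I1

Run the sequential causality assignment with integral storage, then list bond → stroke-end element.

b2 →J2  (Se1 (Se) sets effort on bond)
b0 →J1  (common-e at J2 fixed by 2)
b1 →R1  (J1: bond 0 brought effort, rest push out)
b3 →I1  (J1: bond 0 brought effort, rest push out)

β0 stroke→J1
β1 stroke→R1
β2 stroke→J2
β3 stroke→I1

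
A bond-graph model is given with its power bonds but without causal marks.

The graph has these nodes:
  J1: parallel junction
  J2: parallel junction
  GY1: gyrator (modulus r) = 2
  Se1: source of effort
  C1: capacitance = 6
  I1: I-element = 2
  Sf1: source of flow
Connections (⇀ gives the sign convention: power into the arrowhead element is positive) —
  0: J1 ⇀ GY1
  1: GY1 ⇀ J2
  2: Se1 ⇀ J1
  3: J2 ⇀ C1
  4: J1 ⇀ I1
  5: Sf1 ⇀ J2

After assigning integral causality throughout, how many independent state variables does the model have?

b2 →J1  (source Se1 imposes e)
b5 →Sf1  (Sf1 fixes flow; stroke at Sf1)
b0 →GY1  (common-e at J1 fixed by 2)
b4 →I1  (0-jn J1 has e-setter on 2)
b1 →GY1  (GY1 both-in/both-out from 0)
b3 →J2  (only one effort-in slot at J2)

2  (C1, I1 all integral)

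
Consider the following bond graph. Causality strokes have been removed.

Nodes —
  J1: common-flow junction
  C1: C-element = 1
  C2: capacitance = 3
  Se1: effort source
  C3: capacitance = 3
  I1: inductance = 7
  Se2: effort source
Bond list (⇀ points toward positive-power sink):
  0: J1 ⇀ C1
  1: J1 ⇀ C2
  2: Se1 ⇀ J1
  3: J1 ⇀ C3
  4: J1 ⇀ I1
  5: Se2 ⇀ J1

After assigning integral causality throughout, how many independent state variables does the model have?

bond 2 |J1  (Se1 fixes effort; stroke away)
bond 5 |J1  (source Se2 imposes e)
bond 0 |J1  (prefer integral on C1)
bond 1 |J1  (C2: C, integral causality)
bond 3 |J1  (prefer integral on C3)
bond 4 |I1  (J1 needs exactly one f-in)

4  (C1, C2, C3, I1 all integral)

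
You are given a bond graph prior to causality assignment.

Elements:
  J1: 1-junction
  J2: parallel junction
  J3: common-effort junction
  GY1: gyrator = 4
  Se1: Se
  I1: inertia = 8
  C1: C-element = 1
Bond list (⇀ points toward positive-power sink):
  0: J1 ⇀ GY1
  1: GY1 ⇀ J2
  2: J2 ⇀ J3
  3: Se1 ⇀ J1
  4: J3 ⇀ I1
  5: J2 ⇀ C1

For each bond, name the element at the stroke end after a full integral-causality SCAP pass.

#0 →GY1
#1 →GY1
#2 →J3
#3 →J1
#4 →I1
#5 →J2

b3 stroke at J1  (Se1 fixes effort; stroke away)
b0 stroke at GY1  (only one flow-in slot at J1)
b1 stroke at GY1  (GY1: gyrator matches bond 0)
b4 stroke at I1  (I1: I, integral causality)
b2 stroke at J3  (J3: last free bond brings effort in)
b5 stroke at J2  (J2 needs exactly one e-in)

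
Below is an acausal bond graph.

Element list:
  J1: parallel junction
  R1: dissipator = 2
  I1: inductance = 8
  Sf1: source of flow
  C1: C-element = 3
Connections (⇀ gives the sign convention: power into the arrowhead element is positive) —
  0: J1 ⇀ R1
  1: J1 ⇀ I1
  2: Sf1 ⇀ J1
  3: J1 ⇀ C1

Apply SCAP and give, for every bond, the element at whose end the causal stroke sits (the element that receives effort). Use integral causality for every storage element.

β0 stroke→R1
β1 stroke→I1
β2 stroke→Sf1
β3 stroke→J1

β2 stroke→Sf1  (Sf1 (Sf) sets flow on bond)
β1 stroke→I1  (I1 integral (f out))
β3 stroke→J1  (C1 integral (e out))
β0 stroke→R1  (common-e at J1 fixed by 3)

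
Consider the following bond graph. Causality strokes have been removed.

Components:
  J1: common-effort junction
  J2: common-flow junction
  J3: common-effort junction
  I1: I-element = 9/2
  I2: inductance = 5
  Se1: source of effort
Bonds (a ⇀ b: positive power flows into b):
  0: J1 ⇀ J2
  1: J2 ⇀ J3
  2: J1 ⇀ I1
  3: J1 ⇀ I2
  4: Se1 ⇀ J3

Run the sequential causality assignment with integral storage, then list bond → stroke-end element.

β4 stroke at J3  (Se1 (Se) sets effort on bond)
β1 stroke at J2  (J3: bond 4 brought effort, rest push out)
β0 stroke at J1  (J2 needs exactly one f-in)
β2 stroke at I1  (J1 effort already set via bond 0)
β3 stroke at I2  (J1 effort already set via bond 0)

#0 stroke→J1
#1 stroke→J2
#2 stroke→I1
#3 stroke→I2
#4 stroke→J3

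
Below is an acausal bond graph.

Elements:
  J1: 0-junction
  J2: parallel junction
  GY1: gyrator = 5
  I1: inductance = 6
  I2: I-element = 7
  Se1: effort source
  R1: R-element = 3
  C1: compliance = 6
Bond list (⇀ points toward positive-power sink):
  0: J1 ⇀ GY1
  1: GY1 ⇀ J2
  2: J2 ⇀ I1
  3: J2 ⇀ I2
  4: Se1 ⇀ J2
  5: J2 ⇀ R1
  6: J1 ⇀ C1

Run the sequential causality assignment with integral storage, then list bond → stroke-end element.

#4 →J2  (Se1 (Se) sets effort on bond)
#1 →GY1  (J2 effort already set via bond 4)
#2 →I1  (common-e at J2 fixed by 4)
#3 →I2  (common-e at J2 fixed by 4)
#5 →R1  (common-e at J2 fixed by 4)
#0 →GY1  (through GY1, causality inverts; strokes same side of GY1)
#6 →J1  (J1 needs exactly one e-in)

b0 |GY1
b1 |GY1
b2 |I1
b3 |I2
b4 |J2
b5 |R1
b6 |J1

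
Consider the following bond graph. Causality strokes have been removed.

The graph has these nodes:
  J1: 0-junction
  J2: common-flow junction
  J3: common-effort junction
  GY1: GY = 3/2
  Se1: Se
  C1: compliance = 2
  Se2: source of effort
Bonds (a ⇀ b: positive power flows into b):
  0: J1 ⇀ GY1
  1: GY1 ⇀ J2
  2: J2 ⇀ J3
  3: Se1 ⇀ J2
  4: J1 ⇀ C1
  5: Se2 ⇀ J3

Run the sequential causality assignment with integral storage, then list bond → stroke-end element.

β3 →J2  (source Se1 imposes e)
β5 →J3  (Se2 fixes effort; stroke away)
β2 →J2  (J3: bond 5 brought effort, rest push out)
β1 →GY1  (J2: last free bond brings flow in)
β0 →GY1  (GY1: gyrator matches bond 1)
β4 →J1  (J1 needs exactly one e-in)

β0 |GY1
β1 |GY1
β2 |J2
β3 |J2
β4 |J1
β5 |J3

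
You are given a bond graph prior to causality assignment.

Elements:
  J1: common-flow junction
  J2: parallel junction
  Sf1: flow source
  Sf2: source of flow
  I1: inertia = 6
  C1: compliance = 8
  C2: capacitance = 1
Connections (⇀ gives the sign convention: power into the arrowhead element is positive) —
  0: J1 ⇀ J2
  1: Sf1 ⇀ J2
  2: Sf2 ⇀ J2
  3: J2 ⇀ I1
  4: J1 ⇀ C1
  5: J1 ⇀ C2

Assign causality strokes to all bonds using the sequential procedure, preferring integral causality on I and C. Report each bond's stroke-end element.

bond 1 →Sf1  (Sf1: flow source, stroke at near end)
bond 2 →Sf2  (Sf2 (Sf) sets flow on bond)
bond 3 →I1  (I1: I, integral causality)
bond 0 →J2  (J2 needs exactly one e-in)
bond 4 →J1  (common-f at J1 fixed by 0)
bond 5 →J1  (common-f at J1 fixed by 0)

bond 0 stroke→J2
bond 1 stroke→Sf1
bond 2 stroke→Sf2
bond 3 stroke→I1
bond 4 stroke→J1
bond 5 stroke→J1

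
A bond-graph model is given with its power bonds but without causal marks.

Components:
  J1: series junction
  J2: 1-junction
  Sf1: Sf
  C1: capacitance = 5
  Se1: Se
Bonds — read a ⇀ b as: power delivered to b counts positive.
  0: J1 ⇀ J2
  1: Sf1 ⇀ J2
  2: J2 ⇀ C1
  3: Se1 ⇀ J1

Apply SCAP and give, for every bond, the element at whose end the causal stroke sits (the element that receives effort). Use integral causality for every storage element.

b0 →J2
b1 →Sf1
b2 →J2
b3 →J1

#1 stroke at Sf1  (source Sf1 imposes f)
#3 stroke at J1  (source Se1 imposes e)
#0 stroke at J2  (closing 1-jn rule on J1)
#2 stroke at J2  (J2: bond 1 brought flow, rest push out)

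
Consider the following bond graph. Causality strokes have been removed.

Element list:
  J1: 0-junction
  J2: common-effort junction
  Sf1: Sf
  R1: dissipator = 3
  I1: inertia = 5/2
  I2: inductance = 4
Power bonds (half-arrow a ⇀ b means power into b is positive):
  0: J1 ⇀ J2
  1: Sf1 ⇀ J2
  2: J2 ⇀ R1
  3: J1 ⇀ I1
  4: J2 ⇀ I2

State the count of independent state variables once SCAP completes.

#1 stroke→Sf1  (Sf1: flow source, stroke at near end)
#3 stroke→I1  (prefer integral on I1)
#0 stroke→J1  (J1 needs exactly one e-in)
#4 stroke→I2  (prefer integral on I2)
#2 stroke→J2  (J2: last free bond brings effort in)

2  (I1, I2 all integral)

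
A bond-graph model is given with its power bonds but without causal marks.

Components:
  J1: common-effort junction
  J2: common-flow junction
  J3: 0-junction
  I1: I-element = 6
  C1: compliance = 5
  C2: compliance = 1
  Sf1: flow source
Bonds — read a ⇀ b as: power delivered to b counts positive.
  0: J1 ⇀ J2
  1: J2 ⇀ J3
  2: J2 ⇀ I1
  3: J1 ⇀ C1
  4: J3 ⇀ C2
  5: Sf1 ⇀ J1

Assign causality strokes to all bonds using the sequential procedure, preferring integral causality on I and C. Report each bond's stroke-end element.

β0 →J2
β1 →J2
β2 →I1
β3 →J1
β4 →J3
β5 →Sf1

β5 stroke→Sf1  (source Sf1 imposes f)
β2 stroke→I1  (prefer integral on I1)
β0 stroke→J2  (J2: bond 2 brought flow, rest push out)
β1 stroke→J2  (J2: bond 2 brought flow, rest push out)
β4 stroke→J3  (only one effort-in slot at J3)
β3 stroke→J1  (J1: last free bond brings effort in)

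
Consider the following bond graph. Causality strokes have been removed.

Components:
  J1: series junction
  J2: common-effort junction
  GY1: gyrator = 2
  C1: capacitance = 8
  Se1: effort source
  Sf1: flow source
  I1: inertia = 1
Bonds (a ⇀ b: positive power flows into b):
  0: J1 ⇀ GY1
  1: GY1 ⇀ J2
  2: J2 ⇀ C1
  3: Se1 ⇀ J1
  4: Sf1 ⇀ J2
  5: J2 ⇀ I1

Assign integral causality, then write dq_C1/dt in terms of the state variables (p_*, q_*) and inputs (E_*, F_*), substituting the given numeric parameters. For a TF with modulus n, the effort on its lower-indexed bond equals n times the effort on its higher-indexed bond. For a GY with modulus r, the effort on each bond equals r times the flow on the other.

dq_C1/dt = E_Se1/2 + F_Sf1 - p_I1

bond 3 stroke at J1  (Se1 fixes effort; stroke away)
bond 4 stroke at Sf1  (source Sf1 imposes f)
bond 0 stroke at GY1  (J1 needs exactly one f-in)
bond 1 stroke at GY1  (GY1: gyrator matches bond 0)
bond 2 stroke at J2  (prefer integral on C1)
bond 5 stroke at I1  (0-jn J2 has e-setter on 2)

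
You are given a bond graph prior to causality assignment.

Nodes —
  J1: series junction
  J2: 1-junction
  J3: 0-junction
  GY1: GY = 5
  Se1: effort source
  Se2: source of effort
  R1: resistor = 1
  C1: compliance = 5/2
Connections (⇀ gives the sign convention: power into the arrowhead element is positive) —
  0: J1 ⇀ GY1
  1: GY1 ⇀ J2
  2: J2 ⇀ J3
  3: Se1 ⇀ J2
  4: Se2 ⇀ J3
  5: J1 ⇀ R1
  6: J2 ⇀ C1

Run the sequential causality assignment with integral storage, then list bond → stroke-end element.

#3 stroke at J2  (source Se1 imposes e)
#4 stroke at J3  (Se2 fixes effort; stroke away)
#2 stroke at J2  (J3 effort already set via bond 4)
#6 stroke at J2  (C1 integral (e out))
#1 stroke at GY1  (only one flow-in slot at J2)
#0 stroke at GY1  (GY1: gyrator matches bond 1)
#5 stroke at J1  (J1 flow already set via bond 0)

b0 |GY1
b1 |GY1
b2 |J2
b3 |J2
b4 |J3
b5 |J1
b6 |J2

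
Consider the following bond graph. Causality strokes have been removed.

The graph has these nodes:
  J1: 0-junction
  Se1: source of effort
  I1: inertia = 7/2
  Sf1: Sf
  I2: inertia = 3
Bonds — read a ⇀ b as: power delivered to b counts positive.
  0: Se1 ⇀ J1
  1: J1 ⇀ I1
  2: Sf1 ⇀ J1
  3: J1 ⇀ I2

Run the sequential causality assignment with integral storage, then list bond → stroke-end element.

b0 stroke at J1  (source Se1 imposes e)
b2 stroke at Sf1  (Sf1 (Sf) sets flow on bond)
b1 stroke at I1  (J1 effort already set via bond 0)
b3 stroke at I2  (J1: bond 0 brought effort, rest push out)

bond 0 stroke→J1
bond 1 stroke→I1
bond 2 stroke→Sf1
bond 3 stroke→I2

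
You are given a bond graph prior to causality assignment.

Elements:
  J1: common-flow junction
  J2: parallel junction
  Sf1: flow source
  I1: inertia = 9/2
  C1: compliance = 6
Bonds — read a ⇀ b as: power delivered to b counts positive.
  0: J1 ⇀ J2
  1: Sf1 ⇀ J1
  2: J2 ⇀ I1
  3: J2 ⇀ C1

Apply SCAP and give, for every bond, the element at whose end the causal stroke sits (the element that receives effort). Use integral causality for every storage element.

b1 →Sf1  (Sf1 fixes flow; stroke at Sf1)
b0 →J1  (J1 flow already set via bond 1)
b2 →I1  (I1 integral (f out))
b3 →J2  (closing 0-jn rule on J2)

b0 stroke→J1
b1 stroke→Sf1
b2 stroke→I1
b3 stroke→J2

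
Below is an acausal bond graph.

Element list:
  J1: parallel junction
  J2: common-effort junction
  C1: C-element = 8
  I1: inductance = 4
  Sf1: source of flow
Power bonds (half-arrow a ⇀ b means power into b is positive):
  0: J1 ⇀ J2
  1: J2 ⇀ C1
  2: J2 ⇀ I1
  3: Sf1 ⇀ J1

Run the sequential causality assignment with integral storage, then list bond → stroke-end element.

#0 stroke→J1
#1 stroke→J2
#2 stroke→I1
#3 stroke→Sf1

bond 3 |Sf1  (Sf1 fixes flow; stroke at Sf1)
bond 0 |J1  (J1 needs exactly one e-in)
bond 1 |J2  (C1: C, integral causality)
bond 2 |I1  (J2 effort already set via bond 1)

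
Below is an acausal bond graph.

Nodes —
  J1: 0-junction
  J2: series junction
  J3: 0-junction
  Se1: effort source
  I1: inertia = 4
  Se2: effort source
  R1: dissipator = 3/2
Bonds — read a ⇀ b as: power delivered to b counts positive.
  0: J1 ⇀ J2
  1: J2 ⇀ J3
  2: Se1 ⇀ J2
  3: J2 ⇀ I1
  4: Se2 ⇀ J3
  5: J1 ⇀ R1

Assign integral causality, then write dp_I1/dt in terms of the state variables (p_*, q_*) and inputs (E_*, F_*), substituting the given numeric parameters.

b2 →J2  (Se1 fixes effort; stroke away)
b4 →J3  (Se2 fixes effort; stroke away)
b1 →J2  (common-e at J3 fixed by 4)
b3 →I1  (I1: I, integral causality)
b0 →J2  (1-jn J2 has f-setter on 3)
b5 →J1  (only one effort-in slot at J1)

dp_I1/dt = E_Se1 - E_Se2 - 3*p_I1/8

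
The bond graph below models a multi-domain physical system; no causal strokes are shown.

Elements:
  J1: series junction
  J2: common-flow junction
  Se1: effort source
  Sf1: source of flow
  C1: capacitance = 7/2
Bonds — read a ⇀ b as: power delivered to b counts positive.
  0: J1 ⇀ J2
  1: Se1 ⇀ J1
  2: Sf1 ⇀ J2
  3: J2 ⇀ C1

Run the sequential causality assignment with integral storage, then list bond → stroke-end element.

#0 stroke at J2
#1 stroke at J1
#2 stroke at Sf1
#3 stroke at J2

β1 |J1  (Se1 fixes effort; stroke away)
β2 |Sf1  (Sf1 (Sf) sets flow on bond)
β0 |J2  (only one flow-in slot at J1)
β3 |J2  (J2 flow already set via bond 2)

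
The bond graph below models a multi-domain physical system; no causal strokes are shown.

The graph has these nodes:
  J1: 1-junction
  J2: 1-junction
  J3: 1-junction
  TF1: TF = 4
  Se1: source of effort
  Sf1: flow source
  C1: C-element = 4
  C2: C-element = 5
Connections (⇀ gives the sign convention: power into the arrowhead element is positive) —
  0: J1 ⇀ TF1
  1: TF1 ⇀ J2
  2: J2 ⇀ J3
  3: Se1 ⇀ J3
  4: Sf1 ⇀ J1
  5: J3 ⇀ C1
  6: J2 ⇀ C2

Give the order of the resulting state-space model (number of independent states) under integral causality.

b3 →J3  (Se1 (Se) sets effort on bond)
b4 →Sf1  (Sf1: flow source, stroke at near end)
b0 →J1  (common-f at J1 fixed by 4)
b1 →TF1  (through TF1, causality passes straight; one stroke at TF1)
b2 →J2  (J2 flow already set via bond 1)
b6 →J2  (1-jn J2 has f-setter on 1)
b5 →J3  (J3 flow already set via bond 2)

2  (C1, C2 all integral)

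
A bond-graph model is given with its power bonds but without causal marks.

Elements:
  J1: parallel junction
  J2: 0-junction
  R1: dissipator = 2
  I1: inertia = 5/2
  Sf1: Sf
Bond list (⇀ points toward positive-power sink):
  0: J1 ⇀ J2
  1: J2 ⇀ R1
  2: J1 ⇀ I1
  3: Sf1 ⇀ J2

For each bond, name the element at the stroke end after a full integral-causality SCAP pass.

#0 stroke→J1
#1 stroke→J2
#2 stroke→I1
#3 stroke→Sf1

b3 stroke at Sf1  (source Sf1 imposes f)
b2 stroke at I1  (I1: I, integral causality)
b0 stroke at J1  (J1: last free bond brings effort in)
b1 stroke at J2  (only one effort-in slot at J2)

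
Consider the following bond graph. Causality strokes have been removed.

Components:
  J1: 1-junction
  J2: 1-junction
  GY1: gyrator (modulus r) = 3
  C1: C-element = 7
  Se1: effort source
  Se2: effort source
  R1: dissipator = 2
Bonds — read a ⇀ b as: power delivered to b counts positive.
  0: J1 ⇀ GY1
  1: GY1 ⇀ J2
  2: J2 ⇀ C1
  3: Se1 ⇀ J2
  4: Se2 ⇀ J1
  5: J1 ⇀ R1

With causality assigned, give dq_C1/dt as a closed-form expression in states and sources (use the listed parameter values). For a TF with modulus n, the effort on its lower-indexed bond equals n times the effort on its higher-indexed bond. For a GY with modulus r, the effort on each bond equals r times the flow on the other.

β3 |J2  (Se1 fixes effort; stroke away)
β4 |J1  (Se2 fixes effort; stroke away)
β2 |J2  (C1 outputs effort q/C1)
β1 |GY1  (J2 needs exactly one f-in)
β0 |GY1  (through GY1, causality inverts; strokes same side of GY1)
β5 |J1  (1-jn J1 has f-setter on 0)

dq_C1/dt = 2*E_Se1/9 + E_Se2/3 - 2*q_C1/63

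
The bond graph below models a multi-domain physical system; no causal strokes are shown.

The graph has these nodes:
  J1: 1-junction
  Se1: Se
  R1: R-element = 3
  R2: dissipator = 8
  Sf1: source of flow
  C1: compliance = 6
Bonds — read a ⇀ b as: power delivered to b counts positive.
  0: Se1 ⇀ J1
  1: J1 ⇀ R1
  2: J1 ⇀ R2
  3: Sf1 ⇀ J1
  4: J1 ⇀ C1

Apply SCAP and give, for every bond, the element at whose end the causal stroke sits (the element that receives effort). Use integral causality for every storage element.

β0 stroke at J1
β1 stroke at J1
β2 stroke at J1
β3 stroke at Sf1
β4 stroke at J1

#0 stroke→J1  (source Se1 imposes e)
#3 stroke→Sf1  (Sf1: flow source, stroke at near end)
#1 stroke→J1  (1-jn J1 has f-setter on 3)
#2 stroke→J1  (1-jn J1 has f-setter on 3)
#4 stroke→J1  (1-jn J1 has f-setter on 3)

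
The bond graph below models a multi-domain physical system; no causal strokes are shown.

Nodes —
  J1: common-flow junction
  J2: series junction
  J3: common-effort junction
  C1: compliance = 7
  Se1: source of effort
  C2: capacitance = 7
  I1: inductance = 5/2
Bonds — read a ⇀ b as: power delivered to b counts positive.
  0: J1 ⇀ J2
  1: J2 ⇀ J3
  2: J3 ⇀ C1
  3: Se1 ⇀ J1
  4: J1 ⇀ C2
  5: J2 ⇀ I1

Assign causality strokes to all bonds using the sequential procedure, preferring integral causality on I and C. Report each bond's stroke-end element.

#3 |J1  (Se1 (Se) sets effort on bond)
#2 |J3  (C1 outputs effort q/C1)
#1 |J2  (J3 effort already set via bond 2)
#4 |J1  (prefer integral on C2)
#0 |J2  (J1 needs exactly one f-in)
#5 |I1  (closing 1-jn rule on J2)

b0 →J2
b1 →J2
b2 →J3
b3 →J1
b4 →J1
b5 →I1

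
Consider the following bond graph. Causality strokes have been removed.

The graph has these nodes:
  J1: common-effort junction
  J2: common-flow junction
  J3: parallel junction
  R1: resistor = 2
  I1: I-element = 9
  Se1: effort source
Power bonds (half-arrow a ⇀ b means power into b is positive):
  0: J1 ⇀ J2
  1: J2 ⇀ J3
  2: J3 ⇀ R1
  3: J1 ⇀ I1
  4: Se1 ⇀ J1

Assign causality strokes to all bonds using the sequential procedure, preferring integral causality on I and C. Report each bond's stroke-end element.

bond 0 stroke at J2
bond 1 stroke at J3
bond 2 stroke at R1
bond 3 stroke at I1
bond 4 stroke at J1

bond 4 →J1  (Se1: effort source, stroke at far end)
bond 0 →J2  (J1: bond 4 brought effort, rest push out)
bond 3 →I1  (J1: bond 4 brought effort, rest push out)
bond 1 →J3  (only one flow-in slot at J2)
bond 2 →R1  (common-e at J3 fixed by 1)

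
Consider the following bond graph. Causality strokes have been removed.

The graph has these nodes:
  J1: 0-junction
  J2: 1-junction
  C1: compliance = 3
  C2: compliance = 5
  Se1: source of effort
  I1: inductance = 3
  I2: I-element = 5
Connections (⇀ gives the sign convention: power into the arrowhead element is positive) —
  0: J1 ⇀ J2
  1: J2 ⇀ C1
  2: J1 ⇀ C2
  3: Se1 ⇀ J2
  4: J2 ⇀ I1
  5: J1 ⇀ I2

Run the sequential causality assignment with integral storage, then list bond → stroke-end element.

#0 stroke→J2
#1 stroke→J2
#2 stroke→J1
#3 stroke→J2
#4 stroke→I1
#5 stroke→I2

#3 |J2  (Se1 (Se) sets effort on bond)
#1 |J2  (C1: C, integral causality)
#2 |J1  (C2 integral (e out))
#0 |J2  (J1: bond 2 brought effort, rest push out)
#5 |I2  (common-e at J1 fixed by 2)
#4 |I1  (J2: last free bond brings flow in)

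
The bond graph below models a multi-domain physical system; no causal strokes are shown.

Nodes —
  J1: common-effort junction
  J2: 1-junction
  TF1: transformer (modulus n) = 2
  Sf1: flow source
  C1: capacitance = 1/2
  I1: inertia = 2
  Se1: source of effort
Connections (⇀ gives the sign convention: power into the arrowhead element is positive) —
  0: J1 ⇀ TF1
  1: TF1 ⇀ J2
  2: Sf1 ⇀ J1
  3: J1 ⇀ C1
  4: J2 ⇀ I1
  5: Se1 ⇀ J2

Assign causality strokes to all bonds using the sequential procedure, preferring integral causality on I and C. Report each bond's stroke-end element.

β2 stroke→Sf1  (Sf1: flow source, stroke at near end)
β5 stroke→J2  (Se1 (Se) sets effort on bond)
β3 stroke→J1  (prefer integral on C1)
β0 stroke→TF1  (0-jn J1 has e-setter on 3)
β1 stroke→J2  (through TF1, causality passes straight; one stroke at TF1)
β4 stroke→I1  (J2 needs exactly one f-in)

bond 0 stroke at TF1
bond 1 stroke at J2
bond 2 stroke at Sf1
bond 3 stroke at J1
bond 4 stroke at I1
bond 5 stroke at J2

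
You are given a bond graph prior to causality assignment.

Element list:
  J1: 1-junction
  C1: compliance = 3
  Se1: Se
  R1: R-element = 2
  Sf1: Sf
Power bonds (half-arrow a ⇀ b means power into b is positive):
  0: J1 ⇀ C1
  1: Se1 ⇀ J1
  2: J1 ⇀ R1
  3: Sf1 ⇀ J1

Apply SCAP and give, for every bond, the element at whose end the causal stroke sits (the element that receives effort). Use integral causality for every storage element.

b0 |J1
b1 |J1
b2 |J1
b3 |Sf1

bond 1 stroke→J1  (Se1: effort source, stroke at far end)
bond 3 stroke→Sf1  (Sf1 (Sf) sets flow on bond)
bond 0 stroke→J1  (J1 flow already set via bond 3)
bond 2 stroke→J1  (common-f at J1 fixed by 3)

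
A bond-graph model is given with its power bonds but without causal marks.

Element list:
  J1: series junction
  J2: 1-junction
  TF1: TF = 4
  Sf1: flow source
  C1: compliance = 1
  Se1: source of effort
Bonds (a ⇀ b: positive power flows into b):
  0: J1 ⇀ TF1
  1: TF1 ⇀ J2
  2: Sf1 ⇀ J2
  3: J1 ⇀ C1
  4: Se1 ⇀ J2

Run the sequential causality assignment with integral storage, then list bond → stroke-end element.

β2 stroke at Sf1  (Sf1: flow source, stroke at near end)
β4 stroke at J2  (source Se1 imposes e)
β1 stroke at J2  (common-f at J2 fixed by 2)
β0 stroke at TF1  (TF1: transformer flips bond 1)
β3 stroke at J1  (common-f at J1 fixed by 0)

β0 →TF1
β1 →J2
β2 →Sf1
β3 →J1
β4 →J2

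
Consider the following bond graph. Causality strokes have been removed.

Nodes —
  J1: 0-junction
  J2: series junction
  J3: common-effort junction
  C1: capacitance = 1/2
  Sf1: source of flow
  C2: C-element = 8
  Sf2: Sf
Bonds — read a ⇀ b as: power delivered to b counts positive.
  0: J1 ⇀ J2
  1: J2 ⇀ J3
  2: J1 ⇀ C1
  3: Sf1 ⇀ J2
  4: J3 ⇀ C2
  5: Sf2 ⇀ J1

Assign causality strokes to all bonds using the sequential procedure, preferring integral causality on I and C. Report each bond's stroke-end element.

b3 stroke at Sf1  (Sf1 fixes flow; stroke at Sf1)
b5 stroke at Sf2  (Sf2 fixes flow; stroke at Sf2)
b0 stroke at J2  (1-jn J2 has f-setter on 3)
b1 stroke at J2  (common-f at J2 fixed by 3)
b4 stroke at J3  (J3 needs exactly one e-in)
b2 stroke at J1  (only one effort-in slot at J1)

#0 |J2
#1 |J2
#2 |J1
#3 |Sf1
#4 |J3
#5 |Sf2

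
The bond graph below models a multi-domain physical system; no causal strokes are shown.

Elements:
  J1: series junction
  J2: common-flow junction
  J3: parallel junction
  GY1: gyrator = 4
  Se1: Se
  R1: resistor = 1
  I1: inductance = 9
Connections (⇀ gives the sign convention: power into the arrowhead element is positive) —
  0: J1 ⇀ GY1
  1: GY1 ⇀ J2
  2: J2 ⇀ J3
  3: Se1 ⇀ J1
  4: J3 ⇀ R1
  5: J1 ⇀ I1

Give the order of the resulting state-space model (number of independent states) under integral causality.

b3 →J1  (source Se1 imposes e)
b5 →I1  (prefer integral on I1)
b0 →J1  (J1 flow already set via bond 5)
b1 →J2  (GY1: gyrator matches bond 0)
b2 →J3  (J2 needs exactly one f-in)
b4 →R1  (J3 effort already set via bond 2)

1  (I1 all integral)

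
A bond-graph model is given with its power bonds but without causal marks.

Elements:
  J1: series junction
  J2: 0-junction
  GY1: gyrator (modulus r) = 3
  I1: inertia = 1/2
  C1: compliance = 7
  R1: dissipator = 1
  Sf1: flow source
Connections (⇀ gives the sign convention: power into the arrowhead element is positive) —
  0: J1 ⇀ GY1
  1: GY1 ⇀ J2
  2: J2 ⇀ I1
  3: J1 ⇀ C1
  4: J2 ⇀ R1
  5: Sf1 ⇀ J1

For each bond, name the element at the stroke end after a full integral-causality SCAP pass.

#0 |J1
#1 |J2
#2 |I1
#3 |J1
#4 |R1
#5 |Sf1

β5 →Sf1  (Sf1 (Sf) sets flow on bond)
β0 →J1  (1-jn J1 has f-setter on 5)
β3 →J1  (1-jn J1 has f-setter on 5)
β1 →J2  (GY1 both-in/both-out from 0)
β2 →I1  (J2 effort already set via bond 1)
β4 →R1  (J2 effort already set via bond 1)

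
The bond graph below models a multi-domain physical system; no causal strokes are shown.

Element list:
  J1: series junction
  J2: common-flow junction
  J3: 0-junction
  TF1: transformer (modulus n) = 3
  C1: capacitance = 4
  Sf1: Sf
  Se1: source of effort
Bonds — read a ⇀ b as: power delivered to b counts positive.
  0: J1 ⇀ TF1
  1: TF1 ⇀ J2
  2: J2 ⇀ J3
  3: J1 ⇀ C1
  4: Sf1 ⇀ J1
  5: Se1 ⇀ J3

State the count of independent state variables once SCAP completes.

β4 stroke→Sf1  (source Sf1 imposes f)
β5 stroke→J3  (Se1 (Se) sets effort on bond)
β0 stroke→J1  (J1: bond 4 brought flow, rest push out)
β3 stroke→J1  (1-jn J1 has f-setter on 4)
β2 stroke→J2  (J3: bond 5 brought effort, rest push out)
β1 stroke→TF1  (TF1 one-in-one-out from 0)

1  (C1 all integral)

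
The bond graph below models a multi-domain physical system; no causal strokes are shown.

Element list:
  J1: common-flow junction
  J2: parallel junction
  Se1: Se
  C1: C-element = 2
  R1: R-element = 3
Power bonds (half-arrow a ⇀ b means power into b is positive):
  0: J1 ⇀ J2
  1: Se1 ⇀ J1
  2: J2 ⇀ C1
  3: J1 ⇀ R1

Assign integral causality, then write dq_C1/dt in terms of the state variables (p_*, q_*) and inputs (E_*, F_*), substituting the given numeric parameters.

dq_C1/dt = E_Se1/3 - q_C1/6

b1 stroke→J1  (Se1 (Se) sets effort on bond)
b2 stroke→J2  (prefer integral on C1)
b0 stroke→J1  (0-jn J2 has e-setter on 2)
b3 stroke→R1  (only one flow-in slot at J1)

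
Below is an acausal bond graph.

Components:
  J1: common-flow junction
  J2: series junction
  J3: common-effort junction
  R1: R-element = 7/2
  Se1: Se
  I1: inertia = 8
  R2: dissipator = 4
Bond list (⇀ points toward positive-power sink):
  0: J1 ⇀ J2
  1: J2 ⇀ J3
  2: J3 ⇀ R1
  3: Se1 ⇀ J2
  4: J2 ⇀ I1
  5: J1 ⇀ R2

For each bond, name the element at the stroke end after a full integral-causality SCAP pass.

bond 3 stroke→J2  (Se1 fixes effort; stroke away)
bond 4 stroke→I1  (I1 outputs flow p/I1)
bond 0 stroke→J2  (common-f at J2 fixed by 4)
bond 1 stroke→J2  (1-jn J2 has f-setter on 4)
bond 2 stroke→J3  (closing 0-jn rule on J3)
bond 5 stroke→J1  (J1 flow already set via bond 0)

b0 stroke at J2
b1 stroke at J2
b2 stroke at J3
b3 stroke at J2
b4 stroke at I1
b5 stroke at J1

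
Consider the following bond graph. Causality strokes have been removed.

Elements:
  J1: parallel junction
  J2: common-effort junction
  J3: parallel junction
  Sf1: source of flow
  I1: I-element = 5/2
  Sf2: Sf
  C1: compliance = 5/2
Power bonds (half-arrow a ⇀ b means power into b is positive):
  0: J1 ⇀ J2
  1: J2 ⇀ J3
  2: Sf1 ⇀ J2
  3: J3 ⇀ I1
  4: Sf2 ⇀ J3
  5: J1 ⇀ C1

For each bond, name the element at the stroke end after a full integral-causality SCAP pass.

b0 stroke at J2
b1 stroke at J3
b2 stroke at Sf1
b3 stroke at I1
b4 stroke at Sf2
b5 stroke at J1

#2 |Sf1  (source Sf1 imposes f)
#4 |Sf2  (source Sf2 imposes f)
#3 |I1  (I1 integral (f out))
#1 |J3  (J3 needs exactly one e-in)
#0 |J2  (J2 needs exactly one e-in)
#5 |J1  (only one effort-in slot at J1)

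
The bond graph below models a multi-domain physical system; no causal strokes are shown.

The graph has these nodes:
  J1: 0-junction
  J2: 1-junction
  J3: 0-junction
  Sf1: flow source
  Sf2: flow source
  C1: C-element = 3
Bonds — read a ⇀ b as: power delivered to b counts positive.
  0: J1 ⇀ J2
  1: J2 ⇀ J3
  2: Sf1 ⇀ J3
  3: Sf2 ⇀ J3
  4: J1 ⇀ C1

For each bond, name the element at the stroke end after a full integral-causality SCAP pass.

#2 stroke→Sf1  (Sf1 (Sf) sets flow on bond)
#3 stroke→Sf2  (source Sf2 imposes f)
#1 stroke→J3  (J3: last free bond brings effort in)
#0 stroke→J2  (1-jn J2 has f-setter on 1)
#4 stroke→J1  (J1: last free bond brings effort in)

#0 |J2
#1 |J3
#2 |Sf1
#3 |Sf2
#4 |J1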